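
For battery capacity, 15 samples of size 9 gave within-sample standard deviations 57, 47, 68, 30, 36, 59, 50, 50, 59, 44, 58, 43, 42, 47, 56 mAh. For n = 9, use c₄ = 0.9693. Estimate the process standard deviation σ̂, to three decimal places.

s̄ = (57 + 47 + 68 + 30 + 36 + 59 + 50 + 50 + 59 + 44 + 58 + 43 + 42 + 47 + 56) / 15 = 49.7333
σ̂ = s̄ / c₄ = 49.7333 / 0.9693 = 51.3085

51.309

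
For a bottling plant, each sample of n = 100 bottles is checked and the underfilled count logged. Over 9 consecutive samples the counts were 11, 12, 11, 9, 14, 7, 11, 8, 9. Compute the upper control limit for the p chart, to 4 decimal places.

0.1931

p̄ = Σdᵢ / (k·n) = 92 / (9 × 100) = 0.10222
UCL = p̄ + 3·√(p̄(1−p̄)/n) = 0.10222 + 3 × √(0.10222×0.89778/100) = 0.10222 + 3 × 0.03029 = 0.19310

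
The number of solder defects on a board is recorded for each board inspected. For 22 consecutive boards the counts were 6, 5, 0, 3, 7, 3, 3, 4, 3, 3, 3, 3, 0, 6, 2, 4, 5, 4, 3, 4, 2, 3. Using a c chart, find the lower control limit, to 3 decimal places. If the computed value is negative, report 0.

c̄ = (6 + 5 + 0 + 3 + 7 + 3 + 3 + 4 + 3 + 3 + 3 + 3 + 0 + 6 + 2 + 4 + 5 + 4 + 3 + 4 + 2 + 3) / 22 = 76 / 22 = 3.4545
LCL = c̄ − 3√c̄ = 3.4545 − 3 × 1.8586 = -2.1214 → 0 (cannot be negative)

0.000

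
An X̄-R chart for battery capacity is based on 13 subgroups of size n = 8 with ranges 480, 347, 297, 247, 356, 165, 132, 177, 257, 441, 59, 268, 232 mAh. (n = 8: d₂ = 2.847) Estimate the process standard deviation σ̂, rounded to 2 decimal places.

93.43

R̄ = (480 + 347 + 297 + 247 + 356 + 165 + 132 + 177 + 257 + 441 + 59 + 268 + 232) / 13 = 266.0000
σ̂ = R̄ / d₂ = 266.0000 / 2.847 = 93.4317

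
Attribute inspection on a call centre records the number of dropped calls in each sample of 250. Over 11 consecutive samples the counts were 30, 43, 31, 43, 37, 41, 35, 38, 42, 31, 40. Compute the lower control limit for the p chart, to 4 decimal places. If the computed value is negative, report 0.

p̄ = Σdᵢ / (k·n) = 411 / (11 × 250) = 0.14945
LCL = p̄ − 3·√(p̄(1−p̄)/n) = 0.14945 − 3 × 0.02255 = 0.08181

0.0818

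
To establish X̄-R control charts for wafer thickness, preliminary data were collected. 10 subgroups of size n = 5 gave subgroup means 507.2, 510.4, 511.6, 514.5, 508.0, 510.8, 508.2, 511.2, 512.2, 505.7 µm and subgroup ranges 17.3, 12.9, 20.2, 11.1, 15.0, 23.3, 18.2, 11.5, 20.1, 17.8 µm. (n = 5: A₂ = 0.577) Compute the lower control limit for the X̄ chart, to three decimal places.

500.321

X̄̄ = (507.2 + 510.4 + 511.6 + 514.5 + 508.0 + 510.8 + 508.2 + 511.2 + 512.2 + 505.7) / 10 = 5099.8000 / 10 = 509.9800
R̄ = (17.3 + 12.9 + 20.2 + 11.1 + 15.0 + 23.3 + 18.2 + 11.5 + 20.1 + 17.8) / 10 = 167.4000 / 10 = 16.7400
LCL = X̄̄ − A₂·R̄ = 509.9800 − 0.577 × 16.7400 = 500.3210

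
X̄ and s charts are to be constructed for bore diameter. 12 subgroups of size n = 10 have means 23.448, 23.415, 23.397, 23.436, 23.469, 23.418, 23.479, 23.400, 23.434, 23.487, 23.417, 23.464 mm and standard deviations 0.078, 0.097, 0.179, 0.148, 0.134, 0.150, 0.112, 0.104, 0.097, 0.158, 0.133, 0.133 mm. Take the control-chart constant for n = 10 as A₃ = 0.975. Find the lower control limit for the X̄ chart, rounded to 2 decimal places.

X̄̄ = (23.448 + 23.415 + 23.397 + 23.436 + 23.469 + 23.418 + 23.479 + 23.400 + 23.434 + 23.487 + 23.417 + 23.464) / 12 = 23.4387
s̄ = (0.078 + 0.097 + 0.179 + 0.148 + 0.134 + 0.150 + 0.112 + 0.104 + 0.097 + 0.158 + 0.133 + 0.133) / 12 = 0.1269
LCL = X̄̄ − A₃·s̄ = 23.4387 − 0.975 × 0.1269 = 23.3149

23.31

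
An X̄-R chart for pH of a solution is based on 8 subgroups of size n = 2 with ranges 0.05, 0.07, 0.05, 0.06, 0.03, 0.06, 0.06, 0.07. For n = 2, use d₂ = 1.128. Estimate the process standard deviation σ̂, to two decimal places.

0.05

R̄ = (0.05 + 0.07 + 0.05 + 0.06 + 0.03 + 0.06 + 0.06 + 0.07) / 8 = 0.0563
σ̂ = R̄ / d₂ = 0.0563 / 1.128 = 0.0499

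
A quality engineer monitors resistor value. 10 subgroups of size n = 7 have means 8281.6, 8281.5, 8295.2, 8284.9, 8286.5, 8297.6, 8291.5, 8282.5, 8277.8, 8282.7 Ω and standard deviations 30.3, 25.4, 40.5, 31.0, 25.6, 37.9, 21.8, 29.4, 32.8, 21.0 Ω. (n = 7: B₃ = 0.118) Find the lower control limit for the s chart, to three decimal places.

3.489

s̄ = (30.3 + 25.4 + 40.5 + 31.0 + 25.6 + 37.9 + 21.8 + 29.4 + 32.8 + 21.0) / 10 = 29.5700
LCL_s = B₃·s̄ = 0.118 × 29.5700 = 3.4893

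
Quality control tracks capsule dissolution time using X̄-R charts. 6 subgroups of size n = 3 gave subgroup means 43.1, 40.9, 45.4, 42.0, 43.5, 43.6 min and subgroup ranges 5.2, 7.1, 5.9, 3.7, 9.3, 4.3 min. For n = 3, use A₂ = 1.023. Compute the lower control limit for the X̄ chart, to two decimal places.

37.03

X̄̄ = (43.1 + 40.9 + 45.4 + 42.0 + 43.5 + 43.6) / 6 = 258.5000 / 6 = 43.0833
R̄ = (5.2 + 7.1 + 5.9 + 3.7 + 9.3 + 4.3) / 6 = 35.5000 / 6 = 5.9167
LCL = X̄̄ − A₂·R̄ = 43.0833 − 1.023 × 5.9167 = 37.0306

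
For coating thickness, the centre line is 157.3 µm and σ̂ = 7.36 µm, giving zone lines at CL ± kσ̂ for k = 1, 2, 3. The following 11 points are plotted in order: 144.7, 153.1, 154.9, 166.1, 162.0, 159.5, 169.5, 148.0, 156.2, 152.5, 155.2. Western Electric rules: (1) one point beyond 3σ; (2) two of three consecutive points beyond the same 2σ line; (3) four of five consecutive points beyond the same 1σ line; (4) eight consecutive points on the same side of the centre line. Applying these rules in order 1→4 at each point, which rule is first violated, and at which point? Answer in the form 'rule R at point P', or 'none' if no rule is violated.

Zone of each point (C = within 1σ̂, B = 1σ̂–2σ̂, A = 2σ̂–3σ̂, * = beyond 3σ̂; sign = side of CL): 1:-B, 2:-C, 3:-C, 4:+B, 5:+C, 6:+C, 7:+B, 8:-B, 9:-C, 10:-C, 11:-C
No rule fires across all 11 points.

none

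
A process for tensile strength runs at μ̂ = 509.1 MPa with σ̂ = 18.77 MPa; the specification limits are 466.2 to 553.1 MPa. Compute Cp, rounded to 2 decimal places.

Cp = (USL − LSL) / (6σ̂) = (553.1 − 466.2) / (6 × 18.77) = 86.9000 / 112.6200 = 0.7716

0.77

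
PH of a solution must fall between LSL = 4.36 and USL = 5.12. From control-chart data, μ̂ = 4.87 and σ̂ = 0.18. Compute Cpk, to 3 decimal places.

Cpu = (USL − μ̂) / (3σ̂) = (5.12 − 4.87) / (3 × 0.18) = 0.4630; Cpl = (μ̂ − LSL) / (3σ̂) = (4.87 − 4.36) / (3 × 0.18) = 0.9444; Cpk = min(Cpu, Cpl) = 0.4630

0.463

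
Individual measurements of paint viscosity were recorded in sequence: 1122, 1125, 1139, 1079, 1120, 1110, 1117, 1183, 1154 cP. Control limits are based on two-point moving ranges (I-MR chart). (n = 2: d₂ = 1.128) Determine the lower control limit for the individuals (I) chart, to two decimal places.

1051.20

X̄ = (1122 + 1125 + 1139 + 1079 + 1120 + 1110 + 1117 + 1183 + 1154) / 9 = 1127.6667
Moving ranges: 3, 14, 60, 41, 10, 7, 66, 29; M̄R̄ = 230.0000 / 8 = 28.7500
LCL = X̄ − 3·M̄R̄/d₂ = 1127.6667 − 3 × 28.7500 / 1.128 = 1051.2039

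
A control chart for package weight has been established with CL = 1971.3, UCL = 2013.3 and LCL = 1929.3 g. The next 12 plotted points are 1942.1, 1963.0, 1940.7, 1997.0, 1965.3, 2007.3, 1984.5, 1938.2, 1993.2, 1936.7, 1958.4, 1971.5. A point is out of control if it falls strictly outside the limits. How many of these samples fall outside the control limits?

0

All 12 points lie within [1929.3, 2013.3].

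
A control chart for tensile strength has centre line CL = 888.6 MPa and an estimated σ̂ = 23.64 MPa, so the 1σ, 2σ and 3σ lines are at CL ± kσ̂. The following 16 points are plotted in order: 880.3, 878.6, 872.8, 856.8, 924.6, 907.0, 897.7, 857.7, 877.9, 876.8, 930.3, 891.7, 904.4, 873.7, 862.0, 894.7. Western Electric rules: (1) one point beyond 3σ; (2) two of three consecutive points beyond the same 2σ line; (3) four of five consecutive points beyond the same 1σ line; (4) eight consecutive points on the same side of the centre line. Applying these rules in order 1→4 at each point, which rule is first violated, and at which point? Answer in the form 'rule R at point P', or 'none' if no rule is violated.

Zone of each point (C = within 1σ̂, B = 1σ̂–2σ̂, A = 2σ̂–3σ̂, * = beyond 3σ̂; sign = side of CL): 1:-C, 2:-C, 3:-C, 4:-B, 5:+B, 6:+C, 7:+C, 8:-B, 9:-C, 10:-C, 11:+B, 12:+C, 13:+C, 14:-C, 15:-B, 16:+C
No rule fires across all 16 points.

none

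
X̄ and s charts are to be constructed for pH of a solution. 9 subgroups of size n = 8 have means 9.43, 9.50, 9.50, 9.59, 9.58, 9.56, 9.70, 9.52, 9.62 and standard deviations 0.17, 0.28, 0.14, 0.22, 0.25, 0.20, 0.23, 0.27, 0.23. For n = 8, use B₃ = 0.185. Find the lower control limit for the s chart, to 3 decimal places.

0.041

s̄ = (0.17 + 0.28 + 0.14 + 0.22 + 0.25 + 0.20 + 0.23 + 0.27 + 0.23) / 9 = 0.2211
LCL_s = B₃·s̄ = 0.185 × 0.2211 = 0.0409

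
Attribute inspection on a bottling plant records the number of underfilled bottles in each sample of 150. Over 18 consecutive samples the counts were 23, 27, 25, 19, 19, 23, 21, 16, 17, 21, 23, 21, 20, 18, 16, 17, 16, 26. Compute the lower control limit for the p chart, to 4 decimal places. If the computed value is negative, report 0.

p̄ = Σdᵢ / (k·n) = 368 / (18 × 150) = 0.13630
LCL = p̄ − 3·√(p̄(1−p̄)/n) = 0.13630 − 3 × 0.02801 = 0.05225

0.0523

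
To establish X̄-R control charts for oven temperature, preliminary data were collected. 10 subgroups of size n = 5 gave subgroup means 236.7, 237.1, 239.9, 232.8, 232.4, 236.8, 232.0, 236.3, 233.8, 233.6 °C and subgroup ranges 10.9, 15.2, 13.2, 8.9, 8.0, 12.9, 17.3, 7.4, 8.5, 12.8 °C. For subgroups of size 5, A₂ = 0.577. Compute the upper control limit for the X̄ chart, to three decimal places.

241.781

X̄̄ = (236.7 + 237.1 + 239.9 + 232.8 + 232.4 + 236.8 + 232.0 + 236.3 + 233.8 + 233.6) / 10 = 2351.4000 / 10 = 235.1400
R̄ = (10.9 + 15.2 + 13.2 + 8.9 + 8.0 + 12.9 + 17.3 + 7.4 + 8.5 + 12.8) / 10 = 115.1000 / 10 = 11.5100
UCL = X̄̄ + A₂·R̄ = 235.1400 + 0.577 × 11.5100 = 241.7813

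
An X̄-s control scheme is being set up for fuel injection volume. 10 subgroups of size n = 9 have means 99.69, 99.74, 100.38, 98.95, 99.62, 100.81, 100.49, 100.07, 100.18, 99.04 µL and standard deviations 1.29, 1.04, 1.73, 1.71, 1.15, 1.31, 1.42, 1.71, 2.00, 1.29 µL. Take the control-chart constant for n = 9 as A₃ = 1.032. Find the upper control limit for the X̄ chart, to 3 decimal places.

101.409

X̄̄ = (99.69 + 99.74 + 100.38 + 98.95 + 99.62 + 100.81 + 100.49 + 100.07 + 100.18 + 99.04) / 10 = 99.8970
s̄ = (1.29 + 1.04 + 1.73 + 1.71 + 1.15 + 1.31 + 1.42 + 1.71 + 2.00 + 1.29) / 10 = 1.4650
UCL = X̄̄ + A₃·s̄ = 99.8970 + 1.032 × 1.4650 = 101.4089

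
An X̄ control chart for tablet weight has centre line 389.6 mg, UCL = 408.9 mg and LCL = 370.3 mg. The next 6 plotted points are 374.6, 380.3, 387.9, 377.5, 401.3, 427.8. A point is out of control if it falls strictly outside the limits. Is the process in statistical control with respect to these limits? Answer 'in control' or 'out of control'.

Compare each point to [370.3, 408.9]: sample 6 = 427.8 > UCL.

out of control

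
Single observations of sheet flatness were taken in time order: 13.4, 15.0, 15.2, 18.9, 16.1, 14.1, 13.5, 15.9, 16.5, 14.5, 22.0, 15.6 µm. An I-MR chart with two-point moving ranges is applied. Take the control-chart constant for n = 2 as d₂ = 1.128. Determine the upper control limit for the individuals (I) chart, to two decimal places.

X̄ = (13.4 + 15.0 + 15.2 + 18.9 + 16.1 + 14.1 + 13.5 + 15.9 + 16.5 + 14.5 + 22.0 + 15.6) / 12 = 15.8917
Moving ranges: 1.6, 0.2, 3.7, 2.8, 2.0, 0.6, 2.4, 0.6, 2.0, 7.5, 6.4; M̄R̄ = 29.8000 / 11 = 2.7091
UCL = X̄ + 3·M̄R̄/d₂ = 15.8917 + 3 × 2.7091 / 1.128 = 23.0967

23.10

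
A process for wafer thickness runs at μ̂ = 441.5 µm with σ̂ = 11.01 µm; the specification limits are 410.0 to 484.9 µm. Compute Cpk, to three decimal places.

Cpu = (USL − μ̂) / (3σ̂) = (484.9 − 441.5) / (3 × 11.01) = 1.3140; Cpl = (μ̂ − LSL) / (3σ̂) = (441.5 − 410.0) / (3 × 11.01) = 0.9537; Cpk = min(Cpu, Cpl) = 0.9537

0.954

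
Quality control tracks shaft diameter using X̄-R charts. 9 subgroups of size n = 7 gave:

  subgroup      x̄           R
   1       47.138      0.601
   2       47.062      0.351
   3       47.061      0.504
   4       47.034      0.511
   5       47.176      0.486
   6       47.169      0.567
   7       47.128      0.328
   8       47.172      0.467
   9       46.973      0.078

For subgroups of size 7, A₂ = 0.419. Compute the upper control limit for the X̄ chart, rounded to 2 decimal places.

X̄̄ = (47.138 + 47.062 + 47.061 + 47.034 + 47.176 + 47.169 + 47.128 + 47.172 + 46.973) / 9 = 423.9130 / 9 = 47.1014
R̄ = (0.601 + 0.351 + 0.504 + 0.511 + 0.486 + 0.567 + 0.328 + 0.467 + 0.078) / 9 = 3.8930 / 9 = 0.4326
UCL = X̄̄ + A₂·R̄ = 47.1014 + 0.419 × 0.4326 = 47.2827

47.28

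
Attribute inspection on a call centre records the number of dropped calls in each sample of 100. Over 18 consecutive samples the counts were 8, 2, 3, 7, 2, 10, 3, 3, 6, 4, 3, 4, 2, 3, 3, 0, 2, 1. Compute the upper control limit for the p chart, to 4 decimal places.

p̄ = Σdᵢ / (k·n) = 66 / (18 × 100) = 0.03667
UCL = p̄ + 3·√(p̄(1−p̄)/n) = 0.03667 + 3 × √(0.03667×0.96333/100) = 0.03667 + 3 × 0.01879 = 0.09305

0.0930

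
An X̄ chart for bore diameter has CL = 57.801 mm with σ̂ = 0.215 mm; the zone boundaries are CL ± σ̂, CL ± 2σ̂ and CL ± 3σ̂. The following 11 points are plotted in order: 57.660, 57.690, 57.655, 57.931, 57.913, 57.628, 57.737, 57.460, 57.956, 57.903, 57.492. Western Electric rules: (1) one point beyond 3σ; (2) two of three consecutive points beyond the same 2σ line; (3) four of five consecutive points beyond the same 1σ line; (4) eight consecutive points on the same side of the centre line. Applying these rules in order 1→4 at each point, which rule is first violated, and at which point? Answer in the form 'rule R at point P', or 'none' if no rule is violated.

none

Zone of each point (C = within 1σ̂, B = 1σ̂–2σ̂, A = 2σ̂–3σ̂, * = beyond 3σ̂; sign = side of CL): 1:-C, 2:-C, 3:-C, 4:+C, 5:+C, 6:-C, 7:-C, 8:-B, 9:+C, 10:+C, 11:-B
No rule fires across all 11 points.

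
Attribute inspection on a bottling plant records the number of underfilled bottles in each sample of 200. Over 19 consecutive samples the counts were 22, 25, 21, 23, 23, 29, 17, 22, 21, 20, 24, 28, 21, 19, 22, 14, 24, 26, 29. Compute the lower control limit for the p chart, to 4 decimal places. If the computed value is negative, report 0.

p̄ = Σdᵢ / (k·n) = 430 / (19 × 200) = 0.11316
LCL = p̄ − 3·√(p̄(1−p̄)/n) = 0.11316 − 3 × 0.02240 = 0.04596

0.0460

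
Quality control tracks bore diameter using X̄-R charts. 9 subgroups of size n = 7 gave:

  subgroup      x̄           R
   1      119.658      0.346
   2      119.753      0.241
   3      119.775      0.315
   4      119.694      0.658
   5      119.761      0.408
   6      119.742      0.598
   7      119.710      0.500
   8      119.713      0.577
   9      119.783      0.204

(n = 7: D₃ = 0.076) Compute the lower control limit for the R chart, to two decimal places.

R̄ = (0.346 + 0.241 + 0.315 + 0.658 + 0.408 + 0.598 + 0.500 + 0.577 + 0.204) / 9 = 3.8470 / 9 = 0.4274
LCL_R = D₃·R̄ = 0.076 × 0.4274 = 0.0325

0.03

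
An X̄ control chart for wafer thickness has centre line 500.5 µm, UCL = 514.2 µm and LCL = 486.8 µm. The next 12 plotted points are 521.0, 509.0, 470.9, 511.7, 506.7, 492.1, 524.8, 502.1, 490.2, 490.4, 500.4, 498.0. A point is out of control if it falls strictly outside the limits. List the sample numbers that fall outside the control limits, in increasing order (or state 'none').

1, 3, 7

Compare each point to [486.8, 514.2]: sample 1 = 521.0 > UCL; sample 3 = 470.9 < LCL; sample 7 = 524.8 > UCL.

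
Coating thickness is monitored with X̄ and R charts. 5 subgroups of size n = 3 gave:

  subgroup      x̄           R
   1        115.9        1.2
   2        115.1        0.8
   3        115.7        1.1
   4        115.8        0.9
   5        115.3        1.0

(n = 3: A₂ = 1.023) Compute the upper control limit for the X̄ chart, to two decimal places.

116.58

X̄̄ = (115.9 + 115.1 + 115.7 + 115.8 + 115.3) / 5 = 577.8000 / 5 = 115.5600
R̄ = (1.2 + 0.8 + 1.1 + 0.9 + 1.0) / 5 = 5.0000 / 5 = 1.0000
UCL = X̄̄ + A₂·R̄ = 115.5600 + 1.023 × 1.0000 = 116.5830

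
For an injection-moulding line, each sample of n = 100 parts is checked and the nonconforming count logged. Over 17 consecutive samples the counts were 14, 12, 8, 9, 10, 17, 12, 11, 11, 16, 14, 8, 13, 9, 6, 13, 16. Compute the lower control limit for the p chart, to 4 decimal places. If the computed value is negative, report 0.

0.0206

p̄ = Σdᵢ / (k·n) = 199 / (17 × 100) = 0.11706
LCL = p̄ − 3·√(p̄(1−p̄)/n) = 0.11706 − 3 × 0.03215 = 0.02061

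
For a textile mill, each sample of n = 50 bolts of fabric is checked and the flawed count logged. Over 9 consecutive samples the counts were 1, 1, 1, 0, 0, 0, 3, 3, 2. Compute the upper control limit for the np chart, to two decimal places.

p̄ = Σdᵢ / (k·n) = 11 / (9 × 50) = 0.02444
UCL = np̄ + 3·√(np̄(1−p̄)) = 1.2222 + 3 × √(1.2222×0.97556) = 1.2222 + 3 × 1.0919 = 4.4981

4.50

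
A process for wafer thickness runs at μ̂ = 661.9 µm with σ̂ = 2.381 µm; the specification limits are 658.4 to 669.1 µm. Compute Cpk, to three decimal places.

0.490

Cpu = (USL − μ̂) / (3σ̂) = (669.1 − 661.9) / (3 × 2.381) = 1.0080; Cpl = (μ̂ − LSL) / (3σ̂) = (661.9 − 658.4) / (3 × 2.381) = 0.4900; Cpk = min(Cpu, Cpl) = 0.4900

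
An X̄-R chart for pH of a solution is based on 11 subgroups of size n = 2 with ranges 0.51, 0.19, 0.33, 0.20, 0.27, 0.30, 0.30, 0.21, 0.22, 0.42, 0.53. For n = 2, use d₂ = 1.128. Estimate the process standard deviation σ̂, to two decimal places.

0.28

R̄ = (0.51 + 0.19 + 0.33 + 0.20 + 0.27 + 0.30 + 0.30 + 0.21 + 0.22 + 0.42 + 0.53) / 11 = 0.3164
σ̂ = R̄ / d₂ = 0.3164 / 1.128 = 0.2805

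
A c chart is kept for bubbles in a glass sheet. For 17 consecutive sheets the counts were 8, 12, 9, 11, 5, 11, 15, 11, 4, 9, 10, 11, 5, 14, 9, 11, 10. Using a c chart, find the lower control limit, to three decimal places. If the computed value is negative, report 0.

c̄ = (8 + 12 + 9 + 11 + 5 + 11 + 15 + 11 + 4 + 9 + 10 + 11 + 5 + 14 + 9 + 11 + 10) / 17 = 165 / 17 = 9.7059
LCL = c̄ − 3√c̄ = 9.7059 − 3 × 3.1154 = 0.3596

0.360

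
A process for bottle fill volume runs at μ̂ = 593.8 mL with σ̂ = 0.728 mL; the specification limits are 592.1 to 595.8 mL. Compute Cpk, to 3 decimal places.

0.778

Cpu = (USL − μ̂) / (3σ̂) = (595.8 − 593.8) / (3 × 0.728) = 0.9158; Cpl = (μ̂ − LSL) / (3σ̂) = (593.8 − 592.1) / (3 × 0.728) = 0.7784; Cpk = min(Cpu, Cpl) = 0.7784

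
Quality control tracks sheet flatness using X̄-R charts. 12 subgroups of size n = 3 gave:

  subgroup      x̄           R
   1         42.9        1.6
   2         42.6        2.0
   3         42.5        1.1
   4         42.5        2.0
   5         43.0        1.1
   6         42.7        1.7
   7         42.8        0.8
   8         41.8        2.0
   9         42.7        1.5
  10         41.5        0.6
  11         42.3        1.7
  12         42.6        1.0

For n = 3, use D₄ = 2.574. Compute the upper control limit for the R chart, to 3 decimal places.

R̄ = (1.6 + 2.0 + 1.1 + 2.0 + 1.1 + 1.7 + 0.8 + 2.0 + 1.5 + 0.6 + 1.7 + 1.0) / 12 = 17.1000 / 12 = 1.4250
UCL_R = D₄·R̄ = 2.574 × 1.4250 = 3.6679

3.668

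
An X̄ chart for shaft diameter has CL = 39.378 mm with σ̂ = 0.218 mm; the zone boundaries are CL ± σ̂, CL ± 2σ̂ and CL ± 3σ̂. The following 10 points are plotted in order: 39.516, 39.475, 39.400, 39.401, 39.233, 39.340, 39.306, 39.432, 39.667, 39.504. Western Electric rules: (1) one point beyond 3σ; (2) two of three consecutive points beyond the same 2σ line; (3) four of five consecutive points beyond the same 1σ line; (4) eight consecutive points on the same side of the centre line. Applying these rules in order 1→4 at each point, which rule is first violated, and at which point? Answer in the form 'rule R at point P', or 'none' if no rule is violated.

none

Zone of each point (C = within 1σ̂, B = 1σ̂–2σ̂, A = 2σ̂–3σ̂, * = beyond 3σ̂; sign = side of CL): 1:+C, 2:+C, 3:+C, 4:+C, 5:-C, 6:-C, 7:-C, 8:+C, 9:+B, 10:+C
No rule fires across all 10 points.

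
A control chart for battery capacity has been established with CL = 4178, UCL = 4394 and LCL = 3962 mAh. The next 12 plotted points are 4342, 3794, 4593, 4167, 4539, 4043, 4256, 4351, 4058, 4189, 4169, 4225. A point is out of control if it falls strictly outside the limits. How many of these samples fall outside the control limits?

Compare each point to [3962, 4394]: sample 2 = 3794 < LCL; sample 3 = 4593 > UCL; sample 5 = 4539 > UCL.

3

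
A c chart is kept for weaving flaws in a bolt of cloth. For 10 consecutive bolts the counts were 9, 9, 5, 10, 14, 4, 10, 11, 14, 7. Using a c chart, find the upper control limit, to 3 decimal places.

18.449

c̄ = (9 + 9 + 5 + 10 + 14 + 4 + 10 + 11 + 14 + 7) / 10 = 93 / 10 = 9.3000
UCL = c̄ + 3√c̄ = 9.3000 + 3 × √9.3000 = 9.3000 + 3 × 3.0496 = 18.4488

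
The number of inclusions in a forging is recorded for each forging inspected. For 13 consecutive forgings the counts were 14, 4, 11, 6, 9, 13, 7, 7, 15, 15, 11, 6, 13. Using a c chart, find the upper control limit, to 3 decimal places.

19.600

c̄ = (14 + 4 + 11 + 6 + 9 + 13 + 7 + 7 + 15 + 15 + 11 + 6 + 13) / 13 = 131 / 13 = 10.0769
UCL = c̄ + 3√c̄ = 10.0769 + 3 × √10.0769 = 10.0769 + 3 × 3.1744 = 19.6002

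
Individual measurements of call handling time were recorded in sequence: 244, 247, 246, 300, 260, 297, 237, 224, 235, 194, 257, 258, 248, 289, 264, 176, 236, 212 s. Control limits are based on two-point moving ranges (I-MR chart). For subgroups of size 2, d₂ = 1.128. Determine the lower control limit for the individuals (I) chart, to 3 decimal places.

X̄ = (244 + 247 + 246 + 300 + 260 + 297 + 237 + 224 + 235 + 194 + 257 + 258 + 248 + 289 + 264 + 176 + 236 + 212) / 18 = 245.7778
Moving ranges: 3, 1, 54, 40, 37, 60, 13, 11, 41, 63, 1, 10, 41, 25, 88, 60, 24; M̄R̄ = 572.0000 / 17 = 33.6471
LCL = X̄ − 3·M̄R̄/d₂ = 245.7778 − 3 × 33.6471 / 1.128 = 156.2909

156.291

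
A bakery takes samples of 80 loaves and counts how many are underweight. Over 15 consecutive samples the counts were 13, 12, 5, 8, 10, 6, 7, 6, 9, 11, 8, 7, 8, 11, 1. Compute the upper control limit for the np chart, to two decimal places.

16.24

p̄ = Σdᵢ / (k·n) = 122 / (15 × 80) = 0.10167
UCL = np̄ + 3·√(np̄(1−p̄)) = 8.1333 + 3 × √(8.1333×0.89833) = 8.1333 + 3 × 2.7030 = 16.2425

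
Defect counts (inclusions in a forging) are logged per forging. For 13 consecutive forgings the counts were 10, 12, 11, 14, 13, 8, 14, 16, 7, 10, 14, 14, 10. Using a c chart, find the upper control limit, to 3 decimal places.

c̄ = (10 + 12 + 11 + 14 + 13 + 8 + 14 + 16 + 7 + 10 + 14 + 14 + 10) / 13 = 153 / 13 = 11.7692
UCL = c̄ + 3√c̄ = 11.7692 + 3 × √11.7692 = 11.7692 + 3 × 3.4306 = 22.0611

22.061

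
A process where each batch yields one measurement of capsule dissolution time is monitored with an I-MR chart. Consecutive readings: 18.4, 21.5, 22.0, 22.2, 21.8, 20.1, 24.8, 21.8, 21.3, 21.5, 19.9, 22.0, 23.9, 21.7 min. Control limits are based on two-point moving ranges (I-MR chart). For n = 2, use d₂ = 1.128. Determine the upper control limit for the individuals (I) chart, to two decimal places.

X̄ = (18.4 + 21.5 + 22.0 + 22.2 + 21.8 + 20.1 + 24.8 + 21.8 + 21.3 + 21.5 + 19.9 + 22.0 + 23.9 + 21.7) / 14 = 21.6357
Moving ranges: 3.1, 0.5, 0.2, 0.4, 1.7, 4.7, 3.0, 0.5, 0.2, 1.6, 2.1, 1.9, 2.2; M̄R̄ = 22.1000 / 13 = 1.7000
UCL = X̄ + 3·M̄R̄/d₂ = 21.6357 + 3 × 1.7000 / 1.128 = 26.1570

26.16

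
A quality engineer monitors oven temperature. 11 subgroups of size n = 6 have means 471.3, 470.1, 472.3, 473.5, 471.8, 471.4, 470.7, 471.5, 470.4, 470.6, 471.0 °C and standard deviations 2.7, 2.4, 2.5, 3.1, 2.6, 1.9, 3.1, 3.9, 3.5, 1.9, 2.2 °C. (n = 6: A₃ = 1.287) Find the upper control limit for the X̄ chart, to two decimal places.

X̄̄ = (471.3 + 470.1 + 472.3 + 473.5 + 471.8 + 471.4 + 470.7 + 471.5 + 470.4 + 470.6 + 471.0) / 11 = 471.3273
s̄ = (2.7 + 2.4 + 2.5 + 3.1 + 2.6 + 1.9 + 3.1 + 3.9 + 3.5 + 1.9 + 2.2) / 11 = 2.7091
UCL = X̄̄ + A₃·s̄ = 471.3273 + 1.287 × 2.7091 = 474.8139

474.81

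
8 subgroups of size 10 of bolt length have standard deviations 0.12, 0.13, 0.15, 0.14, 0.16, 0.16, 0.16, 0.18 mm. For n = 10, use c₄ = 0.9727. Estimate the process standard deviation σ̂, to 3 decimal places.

s̄ = (0.12 + 0.13 + 0.15 + 0.14 + 0.16 + 0.16 + 0.16 + 0.18) / 8 = 0.1500
σ̂ = s̄ / c₄ = 0.1500 / 0.9727 = 0.1542

0.154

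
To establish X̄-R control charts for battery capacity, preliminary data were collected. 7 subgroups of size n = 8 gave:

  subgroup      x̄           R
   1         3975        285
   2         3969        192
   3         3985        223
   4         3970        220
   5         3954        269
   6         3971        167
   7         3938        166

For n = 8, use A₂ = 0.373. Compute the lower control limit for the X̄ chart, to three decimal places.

3884.899

X̄̄ = (3975 + 3969 + 3985 + 3970 + 3954 + 3971 + 3938) / 7 = 27762.0000 / 7 = 3966.0000
R̄ = (285 + 192 + 223 + 220 + 269 + 167 + 166) / 7 = 1522.0000 / 7 = 217.4286
LCL = X̄̄ − A₂·R̄ = 3966.0000 − 0.373 × 217.4286 = 3884.8991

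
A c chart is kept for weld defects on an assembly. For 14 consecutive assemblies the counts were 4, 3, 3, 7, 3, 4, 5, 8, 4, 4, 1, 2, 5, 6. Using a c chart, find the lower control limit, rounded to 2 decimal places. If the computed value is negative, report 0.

0.00

c̄ = (4 + 3 + 3 + 7 + 3 + 4 + 5 + 8 + 4 + 4 + 1 + 2 + 5 + 6) / 14 = 59 / 14 = 4.2143
LCL = c̄ − 3√c̄ = 4.2143 − 3 × 2.0529 = -1.9443 → 0 (cannot be negative)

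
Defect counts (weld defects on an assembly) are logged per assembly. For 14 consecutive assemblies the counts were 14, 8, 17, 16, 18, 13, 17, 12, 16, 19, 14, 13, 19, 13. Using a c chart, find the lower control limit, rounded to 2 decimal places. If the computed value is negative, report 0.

3.34

c̄ = (14 + 8 + 17 + 16 + 18 + 13 + 17 + 12 + 16 + 19 + 14 + 13 + 19 + 13) / 14 = 209 / 14 = 14.9286
LCL = c̄ − 3√c̄ = 14.9286 − 3 × 3.8638 = 3.3373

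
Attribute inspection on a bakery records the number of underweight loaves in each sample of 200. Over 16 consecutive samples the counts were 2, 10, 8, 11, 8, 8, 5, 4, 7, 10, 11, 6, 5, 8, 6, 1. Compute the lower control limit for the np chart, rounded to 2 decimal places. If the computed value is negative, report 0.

p̄ = Σdᵢ / (k·n) = 110 / (16 × 200) = 0.03438
LCL = np̄ − 3·√(np̄(1−p̄)) = 6.8750 − 3 × 2.5766 = -0.8547 → 0 (negative, so LCL = 0)

0.00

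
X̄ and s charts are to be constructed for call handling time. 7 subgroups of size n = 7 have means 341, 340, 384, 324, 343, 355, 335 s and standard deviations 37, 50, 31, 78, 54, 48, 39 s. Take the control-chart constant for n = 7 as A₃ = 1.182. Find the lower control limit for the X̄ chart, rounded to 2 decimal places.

X̄̄ = (341 + 340 + 384 + 324 + 343 + 355 + 335) / 7 = 346.0000
s̄ = (37 + 50 + 31 + 78 + 54 + 48 + 39) / 7 = 48.1429
LCL = X̄̄ − A₃·s̄ = 346.0000 − 1.182 × 48.1429 = 289.0951

289.10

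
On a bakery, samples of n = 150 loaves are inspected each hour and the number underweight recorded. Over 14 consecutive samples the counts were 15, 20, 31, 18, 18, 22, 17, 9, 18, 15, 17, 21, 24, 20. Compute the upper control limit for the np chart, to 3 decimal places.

31.129

p̄ = Σdᵢ / (k·n) = 265 / (14 × 150) = 0.12619
UCL = np̄ + 3·√(np̄(1−p̄)) = 18.9286 + 3 × √(18.9286×0.87381) = 18.9286 + 3 × 4.0669 = 31.1294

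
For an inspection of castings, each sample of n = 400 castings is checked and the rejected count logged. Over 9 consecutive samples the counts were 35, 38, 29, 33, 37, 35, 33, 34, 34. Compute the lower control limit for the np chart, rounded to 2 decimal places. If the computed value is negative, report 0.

17.44

p̄ = Σdᵢ / (k·n) = 308 / (9 × 400) = 0.08556
LCL = np̄ − 3·√(np̄(1−p̄)) = 34.2222 − 3 × 5.5941 = 17.4398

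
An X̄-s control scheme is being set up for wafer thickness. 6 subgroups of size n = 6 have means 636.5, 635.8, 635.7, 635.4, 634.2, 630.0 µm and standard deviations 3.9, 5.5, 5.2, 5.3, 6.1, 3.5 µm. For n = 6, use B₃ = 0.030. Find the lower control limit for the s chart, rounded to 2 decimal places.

s̄ = (3.9 + 5.5 + 5.2 + 5.3 + 6.1 + 3.5) / 6 = 4.9167
LCL_s = B₃·s̄ = 0.030 × 4.9167 = 0.1475

0.15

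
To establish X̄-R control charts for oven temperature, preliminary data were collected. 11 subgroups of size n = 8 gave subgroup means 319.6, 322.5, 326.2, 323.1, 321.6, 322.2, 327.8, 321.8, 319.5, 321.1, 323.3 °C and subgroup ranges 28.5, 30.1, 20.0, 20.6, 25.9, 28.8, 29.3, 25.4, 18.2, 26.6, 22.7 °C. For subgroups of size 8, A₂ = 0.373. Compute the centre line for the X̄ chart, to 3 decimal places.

X̄̄ = (319.6 + 322.5 + 326.2 + 323.1 + 321.6 + 322.2 + 327.8 + 321.8 + 319.5 + 321.1 + 323.3) / 11 = 3548.7000 / 11 = 322.6091
CL = X̄̄ = 322.6091

322.609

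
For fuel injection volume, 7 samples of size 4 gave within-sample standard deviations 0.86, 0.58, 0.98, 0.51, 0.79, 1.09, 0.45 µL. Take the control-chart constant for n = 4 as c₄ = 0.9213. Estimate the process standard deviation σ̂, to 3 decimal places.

s̄ = (0.86 + 0.58 + 0.98 + 0.51 + 0.79 + 1.09 + 0.45) / 7 = 0.7514
σ̂ = s̄ / c₄ = 0.7514 / 0.9213 = 0.8156

0.816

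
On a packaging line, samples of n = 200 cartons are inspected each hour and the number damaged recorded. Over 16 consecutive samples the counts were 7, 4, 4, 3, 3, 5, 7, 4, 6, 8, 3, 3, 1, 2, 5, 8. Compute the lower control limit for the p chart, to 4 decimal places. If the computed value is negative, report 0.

p̄ = Σdᵢ / (k·n) = 73 / (16 × 200) = 0.02281
LCL = p̄ − 3·√(p̄(1−p̄)/n) = 0.02281 − 3 × 0.01056 = -0.00886 → 0 (negative, so LCL = 0)

0.0000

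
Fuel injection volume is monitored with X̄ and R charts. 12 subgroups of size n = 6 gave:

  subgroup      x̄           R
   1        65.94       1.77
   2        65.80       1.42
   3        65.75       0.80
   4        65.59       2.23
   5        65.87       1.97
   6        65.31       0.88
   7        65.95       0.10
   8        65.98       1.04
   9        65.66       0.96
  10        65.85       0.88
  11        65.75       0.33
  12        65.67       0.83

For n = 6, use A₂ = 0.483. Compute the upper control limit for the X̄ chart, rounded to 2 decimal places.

X̄̄ = (65.94 + 65.80 + 65.75 + 65.59 + 65.87 + 65.31 + 65.95 + 65.98 + 65.66 + 65.85 + 65.75 + 65.67) / 12 = 789.1200 / 12 = 65.7600
R̄ = (1.77 + 1.42 + 0.80 + 2.23 + 1.97 + 0.88 + 0.10 + 1.04 + 0.96 + 0.88 + 0.33 + 0.83) / 12 = 13.2100 / 12 = 1.1008
UCL = X̄̄ + A₂·R̄ = 65.7600 + 0.483 × 1.1008 = 66.2917

66.29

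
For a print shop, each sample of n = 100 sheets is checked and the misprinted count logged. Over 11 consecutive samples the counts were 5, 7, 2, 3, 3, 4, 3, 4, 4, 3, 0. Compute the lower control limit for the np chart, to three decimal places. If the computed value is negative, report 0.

0.000

p̄ = Σdᵢ / (k·n) = 38 / (11 × 100) = 0.03455
LCL = np̄ − 3·√(np̄(1−p̄)) = 3.4545 − 3 × 1.8263 = -2.0242 → 0 (negative, so LCL = 0)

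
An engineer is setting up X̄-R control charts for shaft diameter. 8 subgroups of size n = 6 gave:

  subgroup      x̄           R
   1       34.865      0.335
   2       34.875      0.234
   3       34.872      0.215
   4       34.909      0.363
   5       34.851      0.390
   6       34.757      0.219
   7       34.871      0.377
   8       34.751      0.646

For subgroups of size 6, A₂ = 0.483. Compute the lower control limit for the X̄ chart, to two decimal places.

34.68

X̄̄ = (34.865 + 34.875 + 34.872 + 34.909 + 34.851 + 34.757 + 34.871 + 34.751) / 8 = 278.7510 / 8 = 34.8439
R̄ = (0.335 + 0.234 + 0.215 + 0.363 + 0.390 + 0.219 + 0.377 + 0.646) / 8 = 2.7790 / 8 = 0.3474
LCL = X̄̄ − A₂·R̄ = 34.8439 − 0.483 × 0.3474 = 34.6761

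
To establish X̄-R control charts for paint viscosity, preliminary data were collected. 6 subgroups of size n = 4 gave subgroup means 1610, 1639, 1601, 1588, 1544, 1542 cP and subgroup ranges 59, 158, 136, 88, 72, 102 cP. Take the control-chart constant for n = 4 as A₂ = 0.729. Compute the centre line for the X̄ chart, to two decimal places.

1587.33

X̄̄ = (1610 + 1639 + 1601 + 1588 + 1544 + 1542) / 6 = 9524.0000 / 6 = 1587.3333
CL = X̄̄ = 1587.3333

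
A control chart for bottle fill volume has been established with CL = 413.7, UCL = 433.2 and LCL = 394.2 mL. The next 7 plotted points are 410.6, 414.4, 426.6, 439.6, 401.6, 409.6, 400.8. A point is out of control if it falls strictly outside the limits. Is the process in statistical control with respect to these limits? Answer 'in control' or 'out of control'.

Compare each point to [394.2, 433.2]: sample 4 = 439.6 > UCL.

out of control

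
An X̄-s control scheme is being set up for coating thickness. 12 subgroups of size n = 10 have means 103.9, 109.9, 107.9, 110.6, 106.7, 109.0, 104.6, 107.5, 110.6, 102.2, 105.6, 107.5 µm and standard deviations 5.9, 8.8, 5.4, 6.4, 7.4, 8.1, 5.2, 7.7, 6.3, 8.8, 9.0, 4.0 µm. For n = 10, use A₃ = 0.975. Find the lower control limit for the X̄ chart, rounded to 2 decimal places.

X̄̄ = (103.9 + 109.9 + 107.9 + 110.6 + 106.7 + 109.0 + 104.6 + 107.5 + 110.6 + 102.2 + 105.6 + 107.5) / 12 = 107.1667
s̄ = (5.9 + 8.8 + 5.4 + 6.4 + 7.4 + 8.1 + 5.2 + 7.7 + 6.3 + 8.8 + 9.0 + 4.0) / 12 = 6.9167
LCL = X̄̄ − A₃·s̄ = 107.1667 − 0.975 × 6.9167 = 100.4229

100.42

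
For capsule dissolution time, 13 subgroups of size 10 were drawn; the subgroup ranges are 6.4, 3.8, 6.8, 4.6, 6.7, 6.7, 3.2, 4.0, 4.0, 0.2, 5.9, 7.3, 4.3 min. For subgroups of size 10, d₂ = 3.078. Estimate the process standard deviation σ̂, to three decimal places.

1.597

R̄ = (6.4 + 3.8 + 6.8 + 4.6 + 6.7 + 6.7 + 3.2 + 4.0 + 4.0 + 0.2 + 5.9 + 7.3 + 4.3) / 13 = 4.9154
σ̂ = R̄ / d₂ = 4.9154 / 3.078 = 1.5969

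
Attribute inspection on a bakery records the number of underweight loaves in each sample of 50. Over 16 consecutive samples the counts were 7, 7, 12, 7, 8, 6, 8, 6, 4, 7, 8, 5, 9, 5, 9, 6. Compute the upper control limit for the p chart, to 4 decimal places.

p̄ = Σdᵢ / (k·n) = 114 / (16 × 50) = 0.14250
UCL = p̄ + 3·√(p̄(1−p̄)/n) = 0.14250 + 3 × √(0.14250×0.85750/50) = 0.14250 + 3 × 0.04944 = 0.29081

0.2908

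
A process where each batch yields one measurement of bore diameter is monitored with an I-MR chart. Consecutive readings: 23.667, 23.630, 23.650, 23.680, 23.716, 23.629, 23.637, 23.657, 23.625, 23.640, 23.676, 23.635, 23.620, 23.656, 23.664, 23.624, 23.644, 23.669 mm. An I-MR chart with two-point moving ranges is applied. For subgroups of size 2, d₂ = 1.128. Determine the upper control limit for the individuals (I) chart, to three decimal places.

X̄ = (23.667 + 23.630 + 23.650 + 23.680 + 23.716 + 23.629 + 23.637 + 23.657 + 23.625 + 23.640 + 23.676 + 23.635 + 23.620 + 23.656 + 23.664 + 23.624 + 23.644 + 23.669) / 18 = 23.6511
Moving ranges: 0.037, 0.020, 0.030, 0.036, 0.087, 0.008, 0.020, 0.032, 0.015, 0.036, 0.041, 0.015, 0.036, 0.008, 0.040, 0.020, 0.025; M̄R̄ = 0.5060 / 17 = 0.0298
UCL = X̄ + 3·M̄R̄/d₂ = 23.6511 + 3 × 0.0298 / 1.128 = 23.7302

23.730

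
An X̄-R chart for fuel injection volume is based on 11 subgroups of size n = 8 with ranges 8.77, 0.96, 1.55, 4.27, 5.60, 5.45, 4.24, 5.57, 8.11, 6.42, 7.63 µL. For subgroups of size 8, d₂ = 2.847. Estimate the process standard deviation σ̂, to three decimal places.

1.870

R̄ = (8.77 + 0.96 + 1.55 + 4.27 + 5.60 + 5.45 + 4.24 + 5.57 + 8.11 + 6.42 + 7.63) / 11 = 5.3245
σ̂ = R̄ / d₂ = 5.3245 / 2.847 = 1.8702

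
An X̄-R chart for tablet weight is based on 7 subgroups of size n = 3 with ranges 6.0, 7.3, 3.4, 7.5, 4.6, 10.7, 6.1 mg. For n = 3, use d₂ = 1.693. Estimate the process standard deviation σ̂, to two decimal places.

3.85

R̄ = (6.0 + 7.3 + 3.4 + 7.5 + 4.6 + 10.7 + 6.1) / 7 = 6.5143
σ̂ = R̄ / d₂ = 6.5143 / 1.693 = 3.8478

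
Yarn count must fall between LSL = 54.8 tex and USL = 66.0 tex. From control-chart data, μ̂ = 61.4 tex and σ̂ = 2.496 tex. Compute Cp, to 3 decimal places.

Cp = (USL − LSL) / (6σ̂) = (66.0 − 54.8) / (6 × 2.496) = 11.2000 / 14.9760 = 0.7479

0.748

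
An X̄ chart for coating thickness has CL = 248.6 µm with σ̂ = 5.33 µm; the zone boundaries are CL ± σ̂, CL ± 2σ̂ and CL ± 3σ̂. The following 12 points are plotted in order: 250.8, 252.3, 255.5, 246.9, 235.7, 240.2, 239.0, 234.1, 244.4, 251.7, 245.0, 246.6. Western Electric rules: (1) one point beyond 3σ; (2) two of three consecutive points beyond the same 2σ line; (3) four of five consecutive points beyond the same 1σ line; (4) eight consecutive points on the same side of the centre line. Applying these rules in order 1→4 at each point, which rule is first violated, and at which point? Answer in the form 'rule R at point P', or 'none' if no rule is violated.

Zone of each point (C = within 1σ̂, B = 1σ̂–2σ̂, A = 2σ̂–3σ̂, * = beyond 3σ̂; sign = side of CL): 1:+C, 2:+C, 3:+B, 4:-C, 5:-A, 6:-B, 7:-B, 8:-A, 9:-C, 10:+C, 11:-C, 12:-C
Rule 3 (four of five consecutive points beyond the same 1σ limit) is satisfied at point 8.

rule 3 at point 8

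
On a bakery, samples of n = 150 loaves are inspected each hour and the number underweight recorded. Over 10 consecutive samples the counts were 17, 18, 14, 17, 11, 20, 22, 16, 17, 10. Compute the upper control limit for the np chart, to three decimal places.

p̄ = Σdᵢ / (k·n) = 162 / (10 × 150) = 0.10800
UCL = np̄ + 3·√(np̄(1−p̄)) = 16.2000 + 3 × √(16.2000×0.89200) = 16.2000 + 3 × 3.8014 = 27.6041

27.604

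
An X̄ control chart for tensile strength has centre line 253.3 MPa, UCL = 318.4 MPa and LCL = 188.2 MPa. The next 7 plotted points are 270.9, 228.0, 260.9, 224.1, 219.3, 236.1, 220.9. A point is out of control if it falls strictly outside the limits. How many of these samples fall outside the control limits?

0

All 7 points lie within [188.2, 318.4].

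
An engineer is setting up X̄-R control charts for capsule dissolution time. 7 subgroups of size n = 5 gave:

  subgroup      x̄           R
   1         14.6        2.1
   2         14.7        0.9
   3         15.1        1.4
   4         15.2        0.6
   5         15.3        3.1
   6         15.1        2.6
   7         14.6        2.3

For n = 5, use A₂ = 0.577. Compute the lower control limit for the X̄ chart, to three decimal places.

13.871

X̄̄ = (14.6 + 14.7 + 15.1 + 15.2 + 15.3 + 15.1 + 14.6) / 7 = 104.6000 / 7 = 14.9429
R̄ = (2.1 + 0.9 + 1.4 + 0.6 + 3.1 + 2.6 + 2.3) / 7 = 13.0000 / 7 = 1.8571
LCL = X̄̄ − A₂·R̄ = 14.9429 − 0.577 × 1.8571 = 13.8713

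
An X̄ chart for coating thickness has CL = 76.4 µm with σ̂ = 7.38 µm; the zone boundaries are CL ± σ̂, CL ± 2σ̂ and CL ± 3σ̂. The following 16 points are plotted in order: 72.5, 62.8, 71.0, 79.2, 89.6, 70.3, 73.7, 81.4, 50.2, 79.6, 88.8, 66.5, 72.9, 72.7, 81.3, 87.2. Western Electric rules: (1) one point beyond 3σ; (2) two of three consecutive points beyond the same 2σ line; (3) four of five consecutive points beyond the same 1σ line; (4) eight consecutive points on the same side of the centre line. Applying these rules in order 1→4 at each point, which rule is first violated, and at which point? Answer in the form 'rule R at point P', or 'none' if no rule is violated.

rule 1 at point 9

Zone of each point (C = within 1σ̂, B = 1σ̂–2σ̂, A = 2σ̂–3σ̂, * = beyond 3σ̂; sign = side of CL): 1:-C, 2:-B, 3:-C, 4:+C, 5:+B, 6:-C, 7:-C, 8:+C, 9:-*, 10:+C, 11:+B, 12:-B, 13:-C, 14:-C, 15:+C, 16:+B
Rule 1 (one point beyond the 3σ limits) is satisfied at point 9.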